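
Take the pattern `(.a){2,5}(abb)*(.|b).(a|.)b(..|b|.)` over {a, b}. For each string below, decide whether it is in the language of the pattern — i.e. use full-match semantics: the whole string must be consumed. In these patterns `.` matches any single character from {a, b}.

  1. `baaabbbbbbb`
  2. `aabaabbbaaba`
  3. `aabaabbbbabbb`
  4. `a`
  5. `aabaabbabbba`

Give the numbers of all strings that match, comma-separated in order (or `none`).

1 → no match
2 → match
3 → match
4 → no match
5 → match

2, 3, 5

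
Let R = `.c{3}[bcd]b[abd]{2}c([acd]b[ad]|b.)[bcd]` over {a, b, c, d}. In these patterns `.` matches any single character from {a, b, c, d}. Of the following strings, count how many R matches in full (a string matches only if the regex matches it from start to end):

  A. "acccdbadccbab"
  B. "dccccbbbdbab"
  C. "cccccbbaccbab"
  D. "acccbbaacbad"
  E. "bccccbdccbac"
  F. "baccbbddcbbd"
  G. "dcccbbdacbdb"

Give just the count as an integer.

A → match
B. "dccccbbbdbab" → no match
C → match
D. "acccbbaacbad" → match
E. "bccccbdccbac" → no match
F. "baccbbddcbbd" → no match
G. "dcccbbdacbdb" → match
Total matched: 4

4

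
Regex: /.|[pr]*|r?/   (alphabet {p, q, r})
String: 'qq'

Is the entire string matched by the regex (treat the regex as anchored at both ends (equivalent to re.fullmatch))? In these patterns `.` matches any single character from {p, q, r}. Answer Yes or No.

No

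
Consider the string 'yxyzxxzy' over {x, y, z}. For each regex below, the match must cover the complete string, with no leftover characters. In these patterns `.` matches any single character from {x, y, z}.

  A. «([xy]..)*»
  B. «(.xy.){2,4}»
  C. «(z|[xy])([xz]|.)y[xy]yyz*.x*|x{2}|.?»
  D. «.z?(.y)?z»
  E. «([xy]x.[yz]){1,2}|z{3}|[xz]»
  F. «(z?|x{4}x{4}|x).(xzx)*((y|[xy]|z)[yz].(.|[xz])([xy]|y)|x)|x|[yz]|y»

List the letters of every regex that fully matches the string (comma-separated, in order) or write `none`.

E

A → no match
B → no match
C → no match
D → no match — must end with 'z'
E → match
F → no match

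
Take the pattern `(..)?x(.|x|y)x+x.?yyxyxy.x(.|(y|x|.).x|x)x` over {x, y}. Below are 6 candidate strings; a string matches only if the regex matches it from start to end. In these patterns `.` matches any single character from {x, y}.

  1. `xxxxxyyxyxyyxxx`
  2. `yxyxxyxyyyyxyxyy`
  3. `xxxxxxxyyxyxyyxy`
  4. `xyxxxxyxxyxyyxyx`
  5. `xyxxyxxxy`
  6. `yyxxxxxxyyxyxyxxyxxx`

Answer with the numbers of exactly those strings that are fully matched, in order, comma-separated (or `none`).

1 → match
2 → no match — must end with `x`
3 → no match — must end with `x`
4 → no match
5. `xyxxyxxxy` → no match — must end with `x`
6 → match

1, 6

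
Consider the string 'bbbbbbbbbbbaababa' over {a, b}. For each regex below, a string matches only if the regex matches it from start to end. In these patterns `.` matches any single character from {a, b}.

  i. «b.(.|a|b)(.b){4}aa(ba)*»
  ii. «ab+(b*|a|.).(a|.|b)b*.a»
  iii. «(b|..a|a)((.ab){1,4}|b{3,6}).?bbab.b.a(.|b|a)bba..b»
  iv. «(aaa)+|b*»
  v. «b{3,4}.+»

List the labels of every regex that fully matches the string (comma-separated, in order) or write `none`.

i, v

i → match
ii → no match — must start with 'ab'
iii → no match — must end with 'b'
iv → no match
v → match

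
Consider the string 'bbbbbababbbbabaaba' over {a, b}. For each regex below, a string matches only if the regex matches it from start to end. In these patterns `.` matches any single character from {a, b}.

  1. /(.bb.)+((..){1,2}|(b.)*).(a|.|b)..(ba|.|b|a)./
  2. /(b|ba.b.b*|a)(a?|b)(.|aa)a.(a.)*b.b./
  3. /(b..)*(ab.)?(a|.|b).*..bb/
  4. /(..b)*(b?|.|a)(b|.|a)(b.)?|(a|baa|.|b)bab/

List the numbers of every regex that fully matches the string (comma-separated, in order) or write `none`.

1 → match
2 → no match
3 → no match — must end with 'bb'
4 → no match

1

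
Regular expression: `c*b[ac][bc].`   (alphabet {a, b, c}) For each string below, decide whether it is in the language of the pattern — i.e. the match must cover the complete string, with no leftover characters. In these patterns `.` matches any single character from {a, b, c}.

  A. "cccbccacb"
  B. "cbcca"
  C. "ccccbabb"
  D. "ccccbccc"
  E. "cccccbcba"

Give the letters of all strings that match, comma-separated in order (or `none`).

A → no match
B → match
C → match
D → match
E → match

B, C, D, E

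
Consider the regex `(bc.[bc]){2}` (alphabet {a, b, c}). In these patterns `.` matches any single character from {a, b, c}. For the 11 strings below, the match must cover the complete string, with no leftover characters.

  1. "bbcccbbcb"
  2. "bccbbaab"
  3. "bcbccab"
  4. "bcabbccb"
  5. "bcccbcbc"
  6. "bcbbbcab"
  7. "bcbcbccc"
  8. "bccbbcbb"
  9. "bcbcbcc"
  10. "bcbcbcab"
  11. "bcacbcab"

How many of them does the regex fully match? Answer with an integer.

7

1 → no match — must start with "bc"
2 → no match
3 → no match
4 → match
5 → match
6 → match
7 → match
8 → match
9 → no match
10 → match
11 → match
Total matched: 7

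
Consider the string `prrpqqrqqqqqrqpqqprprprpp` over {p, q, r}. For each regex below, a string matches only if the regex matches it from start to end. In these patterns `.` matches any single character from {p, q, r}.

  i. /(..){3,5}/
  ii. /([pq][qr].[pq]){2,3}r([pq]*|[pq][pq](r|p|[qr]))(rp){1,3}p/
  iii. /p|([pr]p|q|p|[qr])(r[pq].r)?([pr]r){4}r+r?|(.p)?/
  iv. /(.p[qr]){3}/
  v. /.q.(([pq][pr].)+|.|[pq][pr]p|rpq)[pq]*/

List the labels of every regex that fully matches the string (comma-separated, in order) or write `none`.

ii

i → no match
ii → match
iii → no match
iv → no match
v → no match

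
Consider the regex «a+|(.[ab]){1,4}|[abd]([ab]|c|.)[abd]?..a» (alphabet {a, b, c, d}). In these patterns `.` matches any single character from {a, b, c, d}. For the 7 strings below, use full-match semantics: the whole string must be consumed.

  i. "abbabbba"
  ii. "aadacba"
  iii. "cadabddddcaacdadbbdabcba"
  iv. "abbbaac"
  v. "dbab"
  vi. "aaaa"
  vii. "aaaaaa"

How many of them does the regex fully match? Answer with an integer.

4

i → match
ii → no match
iii → no match
iv → no match
v → match
vi → match
vii → match
Total matched: 4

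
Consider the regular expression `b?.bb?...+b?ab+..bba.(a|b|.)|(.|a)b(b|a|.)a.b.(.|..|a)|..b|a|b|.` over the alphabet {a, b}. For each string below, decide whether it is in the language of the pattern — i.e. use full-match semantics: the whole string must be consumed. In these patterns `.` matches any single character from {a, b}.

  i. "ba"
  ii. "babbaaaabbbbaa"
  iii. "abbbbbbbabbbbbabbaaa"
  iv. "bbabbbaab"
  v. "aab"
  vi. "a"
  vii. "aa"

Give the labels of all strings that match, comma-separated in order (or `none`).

i → no match
ii → no match
iii → match
iv → no match
v → match
vi → match
vii → no match

iii, v, vi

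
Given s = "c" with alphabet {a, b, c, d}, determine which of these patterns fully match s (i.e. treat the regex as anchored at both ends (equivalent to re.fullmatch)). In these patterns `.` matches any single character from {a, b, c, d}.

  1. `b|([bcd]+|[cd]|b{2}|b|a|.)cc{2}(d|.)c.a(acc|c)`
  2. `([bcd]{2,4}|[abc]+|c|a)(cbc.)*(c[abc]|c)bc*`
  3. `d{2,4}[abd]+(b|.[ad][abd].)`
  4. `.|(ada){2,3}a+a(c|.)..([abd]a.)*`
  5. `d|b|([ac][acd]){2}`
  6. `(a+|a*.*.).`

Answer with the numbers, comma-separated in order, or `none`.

1 → no match
2 → no match
3 → no match — must start with "d"
4 → match
5 → no match
6 → no match

4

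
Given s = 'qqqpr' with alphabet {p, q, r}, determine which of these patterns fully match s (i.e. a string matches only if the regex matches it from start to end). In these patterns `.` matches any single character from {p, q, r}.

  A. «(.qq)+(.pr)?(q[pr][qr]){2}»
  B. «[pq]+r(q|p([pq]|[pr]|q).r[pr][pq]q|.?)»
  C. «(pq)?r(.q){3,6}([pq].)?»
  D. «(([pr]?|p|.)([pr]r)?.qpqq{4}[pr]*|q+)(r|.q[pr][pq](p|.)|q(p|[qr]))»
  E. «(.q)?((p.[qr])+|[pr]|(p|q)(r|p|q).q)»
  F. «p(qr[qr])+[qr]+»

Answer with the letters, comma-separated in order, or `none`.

A → no match
B → match
C → no match
D → no match
E → no match
F → no match — must start with 'pqr'

B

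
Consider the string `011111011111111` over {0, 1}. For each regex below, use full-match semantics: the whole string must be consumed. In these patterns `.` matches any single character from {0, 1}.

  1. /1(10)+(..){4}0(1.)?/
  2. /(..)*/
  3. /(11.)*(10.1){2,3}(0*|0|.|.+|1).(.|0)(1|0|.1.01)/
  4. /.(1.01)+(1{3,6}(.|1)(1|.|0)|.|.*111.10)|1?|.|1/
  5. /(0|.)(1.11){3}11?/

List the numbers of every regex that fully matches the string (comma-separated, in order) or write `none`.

1 → no match — must start with `110`
2 → no match
3 → no match
4 → no match
5 → match

5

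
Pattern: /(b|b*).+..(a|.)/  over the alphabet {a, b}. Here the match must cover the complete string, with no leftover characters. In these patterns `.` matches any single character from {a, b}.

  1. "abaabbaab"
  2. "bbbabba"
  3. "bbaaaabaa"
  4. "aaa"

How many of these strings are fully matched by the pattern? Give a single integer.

3

1 → match
2 → match
3 → match
4 → no match
Total matched: 3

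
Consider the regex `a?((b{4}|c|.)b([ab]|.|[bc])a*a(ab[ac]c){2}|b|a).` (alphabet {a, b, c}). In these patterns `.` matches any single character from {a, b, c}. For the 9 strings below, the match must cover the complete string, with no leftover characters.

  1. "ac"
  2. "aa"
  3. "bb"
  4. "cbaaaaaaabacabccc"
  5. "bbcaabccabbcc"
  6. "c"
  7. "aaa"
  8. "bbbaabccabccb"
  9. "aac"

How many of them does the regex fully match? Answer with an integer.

1. "ac" → match
2. "aa" → match
3. "bb" → match
4 → match
5 → no match
6. "c" → no match
7. "aaa" → match
8 → match
9. "aac" → match
Total matched: 7

7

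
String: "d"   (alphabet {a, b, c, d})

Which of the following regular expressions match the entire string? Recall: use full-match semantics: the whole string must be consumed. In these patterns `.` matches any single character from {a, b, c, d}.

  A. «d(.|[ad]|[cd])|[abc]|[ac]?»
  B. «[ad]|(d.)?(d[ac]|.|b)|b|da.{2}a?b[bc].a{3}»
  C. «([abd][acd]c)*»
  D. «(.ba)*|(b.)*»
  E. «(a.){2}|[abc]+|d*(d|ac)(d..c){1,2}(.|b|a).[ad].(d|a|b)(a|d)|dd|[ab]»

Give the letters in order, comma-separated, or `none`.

A → no match
B → match
C → no match
D → no match
E → no match

B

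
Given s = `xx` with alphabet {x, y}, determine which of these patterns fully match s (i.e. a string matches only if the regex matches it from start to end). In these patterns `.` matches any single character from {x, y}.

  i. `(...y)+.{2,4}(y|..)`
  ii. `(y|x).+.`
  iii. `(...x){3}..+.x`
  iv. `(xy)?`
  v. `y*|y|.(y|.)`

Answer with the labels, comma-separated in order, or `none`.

i → no match
ii → no match
iii → no match
iv → no match
v → match

v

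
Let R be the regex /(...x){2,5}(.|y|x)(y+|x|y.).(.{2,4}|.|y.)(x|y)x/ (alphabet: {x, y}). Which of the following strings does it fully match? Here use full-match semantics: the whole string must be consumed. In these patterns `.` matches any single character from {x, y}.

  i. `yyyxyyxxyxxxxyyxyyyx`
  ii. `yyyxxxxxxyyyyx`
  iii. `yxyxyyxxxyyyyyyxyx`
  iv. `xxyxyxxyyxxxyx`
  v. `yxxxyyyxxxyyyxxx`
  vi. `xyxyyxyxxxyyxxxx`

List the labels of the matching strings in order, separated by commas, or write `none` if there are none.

i → match
ii → match
iii → match
iv → no match
v → match
vi → no match

i, ii, iii, v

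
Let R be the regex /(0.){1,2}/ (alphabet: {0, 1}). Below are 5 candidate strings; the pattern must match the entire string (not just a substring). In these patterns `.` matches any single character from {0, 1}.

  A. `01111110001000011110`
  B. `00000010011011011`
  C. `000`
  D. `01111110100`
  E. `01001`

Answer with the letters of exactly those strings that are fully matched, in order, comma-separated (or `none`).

A → no match
B → no match
C → no match
D → no match
E → no match

none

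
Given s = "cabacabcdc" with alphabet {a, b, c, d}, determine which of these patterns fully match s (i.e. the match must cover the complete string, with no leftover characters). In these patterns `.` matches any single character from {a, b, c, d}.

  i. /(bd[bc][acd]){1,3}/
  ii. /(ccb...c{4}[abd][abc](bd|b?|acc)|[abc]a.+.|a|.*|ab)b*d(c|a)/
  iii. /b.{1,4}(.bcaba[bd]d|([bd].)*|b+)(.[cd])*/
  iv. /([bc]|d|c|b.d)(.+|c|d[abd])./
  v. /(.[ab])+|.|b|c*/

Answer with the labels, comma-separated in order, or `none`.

i → no match — must start with "bd"
ii → match
iii → no match — must start with "b"
iv → match
v → no match

ii, iv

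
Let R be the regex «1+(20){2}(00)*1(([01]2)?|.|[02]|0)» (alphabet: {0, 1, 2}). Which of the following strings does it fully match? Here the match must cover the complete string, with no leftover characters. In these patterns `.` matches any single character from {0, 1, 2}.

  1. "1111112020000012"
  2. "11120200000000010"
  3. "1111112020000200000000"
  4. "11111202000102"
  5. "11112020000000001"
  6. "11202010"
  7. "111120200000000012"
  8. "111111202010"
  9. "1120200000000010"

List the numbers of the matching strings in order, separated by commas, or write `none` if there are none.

1, 2, 4, 5, 6, 7, 8, 9

1 → match
2 → match
3 → no match
4 → match
5 → match
6 → match
7 → match
8 → match
9 → match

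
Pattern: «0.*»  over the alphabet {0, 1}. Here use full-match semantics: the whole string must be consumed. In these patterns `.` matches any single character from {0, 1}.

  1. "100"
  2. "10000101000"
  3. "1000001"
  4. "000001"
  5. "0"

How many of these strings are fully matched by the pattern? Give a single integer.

2

1 → no match — must start with "0"
2 → no match — must start with "0"
3 → no match — must start with "0"
4 → match
5 → match
Total matched: 2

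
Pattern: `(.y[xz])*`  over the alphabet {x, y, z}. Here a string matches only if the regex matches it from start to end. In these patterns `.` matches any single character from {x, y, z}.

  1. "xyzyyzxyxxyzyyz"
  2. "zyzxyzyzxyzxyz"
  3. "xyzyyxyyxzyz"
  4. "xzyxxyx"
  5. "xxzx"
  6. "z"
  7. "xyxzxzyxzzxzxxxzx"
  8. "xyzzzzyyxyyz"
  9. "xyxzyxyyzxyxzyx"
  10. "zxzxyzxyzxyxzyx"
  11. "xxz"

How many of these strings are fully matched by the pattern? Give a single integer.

1 → match
2 → no match
3 → match
4 → no match
5 → no match
6 → no match
7 → no match
8 → no match
9 → match
10 → no match
11 → no match
Total matched: 3

3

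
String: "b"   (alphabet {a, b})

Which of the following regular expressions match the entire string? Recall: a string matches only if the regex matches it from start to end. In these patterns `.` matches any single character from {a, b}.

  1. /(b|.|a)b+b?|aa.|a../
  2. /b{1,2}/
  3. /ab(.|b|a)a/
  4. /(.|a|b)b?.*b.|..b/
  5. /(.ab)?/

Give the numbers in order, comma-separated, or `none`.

2

1 → no match
2 → match
3 → no match — must start with "ab"
4 → no match
5 → no match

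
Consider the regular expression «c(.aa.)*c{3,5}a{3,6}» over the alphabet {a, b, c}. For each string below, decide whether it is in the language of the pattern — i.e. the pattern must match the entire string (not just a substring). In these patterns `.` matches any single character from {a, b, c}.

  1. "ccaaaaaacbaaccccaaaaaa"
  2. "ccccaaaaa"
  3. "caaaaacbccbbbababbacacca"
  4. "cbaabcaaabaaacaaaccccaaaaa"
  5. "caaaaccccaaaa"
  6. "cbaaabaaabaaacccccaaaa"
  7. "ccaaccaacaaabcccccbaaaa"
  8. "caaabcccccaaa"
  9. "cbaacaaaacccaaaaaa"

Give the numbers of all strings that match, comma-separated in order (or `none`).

1, 2, 4, 5, 6, 8, 9

1 → match
2. "ccccaaaaa" → match
3 → no match
4 → match
5 → match
6 → match
7 → no match
8 → match
9 → match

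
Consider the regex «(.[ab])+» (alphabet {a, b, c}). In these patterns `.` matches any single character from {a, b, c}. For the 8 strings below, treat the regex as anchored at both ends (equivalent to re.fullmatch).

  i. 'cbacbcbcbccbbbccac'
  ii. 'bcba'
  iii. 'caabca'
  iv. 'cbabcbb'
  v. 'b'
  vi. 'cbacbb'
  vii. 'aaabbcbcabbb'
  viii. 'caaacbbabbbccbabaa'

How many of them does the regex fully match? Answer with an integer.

i → no match
ii → no match
iii → match
iv → no match
v → no match
vi → no match
vii → no match
viii → no match
Total matched: 1

1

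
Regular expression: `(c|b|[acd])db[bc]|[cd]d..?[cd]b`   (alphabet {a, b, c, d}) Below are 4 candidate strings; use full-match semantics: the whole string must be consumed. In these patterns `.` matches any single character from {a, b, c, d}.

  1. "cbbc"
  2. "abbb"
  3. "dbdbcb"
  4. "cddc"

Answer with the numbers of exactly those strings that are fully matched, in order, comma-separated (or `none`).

1 → no match
2 → no match
3 → no match
4 → no match

none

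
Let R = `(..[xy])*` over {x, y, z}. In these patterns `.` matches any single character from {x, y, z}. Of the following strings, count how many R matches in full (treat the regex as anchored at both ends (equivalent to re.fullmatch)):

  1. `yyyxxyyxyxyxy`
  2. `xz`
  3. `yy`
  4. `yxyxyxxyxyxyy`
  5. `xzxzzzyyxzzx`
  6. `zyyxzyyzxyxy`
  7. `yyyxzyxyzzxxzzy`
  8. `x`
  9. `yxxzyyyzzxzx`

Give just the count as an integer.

1

1 → no match
2 → no match
3 → no match
4 → no match
5 → no match
6 → match
7 → no match
8 → no match
9 → no match
Total matched: 1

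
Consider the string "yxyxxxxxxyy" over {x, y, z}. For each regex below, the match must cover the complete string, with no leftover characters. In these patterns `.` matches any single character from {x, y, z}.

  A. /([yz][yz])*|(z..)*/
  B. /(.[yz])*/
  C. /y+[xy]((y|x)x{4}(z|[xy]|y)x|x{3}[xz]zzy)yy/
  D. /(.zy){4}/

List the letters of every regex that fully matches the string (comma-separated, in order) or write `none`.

A → no match
B → no match
C → match
D → no match — must end with "zy"

C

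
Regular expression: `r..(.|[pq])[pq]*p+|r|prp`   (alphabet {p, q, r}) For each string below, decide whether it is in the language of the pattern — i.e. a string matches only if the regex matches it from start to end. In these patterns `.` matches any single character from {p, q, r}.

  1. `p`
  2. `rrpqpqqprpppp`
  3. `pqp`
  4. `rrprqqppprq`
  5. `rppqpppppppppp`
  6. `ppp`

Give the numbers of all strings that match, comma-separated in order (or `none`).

5

1. `p` → no match
2 → no match
3. `pqp` → no match
4. `rrprqqppprq` → no match
5 → match
6. `ppp` → no match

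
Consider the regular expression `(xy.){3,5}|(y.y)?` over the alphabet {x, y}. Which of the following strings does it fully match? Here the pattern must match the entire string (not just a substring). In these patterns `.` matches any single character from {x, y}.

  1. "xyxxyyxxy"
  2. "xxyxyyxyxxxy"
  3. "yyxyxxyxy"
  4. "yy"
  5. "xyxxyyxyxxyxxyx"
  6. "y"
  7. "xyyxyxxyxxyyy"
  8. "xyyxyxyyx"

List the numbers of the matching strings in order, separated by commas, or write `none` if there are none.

1 → no match
2 → no match
3 → no match
4 → no match
5 → match
6 → no match
7 → no match
8 → no match

5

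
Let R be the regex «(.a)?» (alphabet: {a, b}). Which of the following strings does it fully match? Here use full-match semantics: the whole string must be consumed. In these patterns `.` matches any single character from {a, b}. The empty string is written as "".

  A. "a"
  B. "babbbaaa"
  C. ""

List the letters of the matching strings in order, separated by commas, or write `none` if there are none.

A → no match
B → no match
C → match

C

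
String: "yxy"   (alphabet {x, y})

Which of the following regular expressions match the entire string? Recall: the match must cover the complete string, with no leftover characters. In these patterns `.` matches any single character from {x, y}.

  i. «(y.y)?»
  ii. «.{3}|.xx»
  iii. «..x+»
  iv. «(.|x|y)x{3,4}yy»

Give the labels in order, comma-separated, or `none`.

i, ii

i → match
ii → match
iii → no match — must end with "x"
iv → no match — must end with "xyy"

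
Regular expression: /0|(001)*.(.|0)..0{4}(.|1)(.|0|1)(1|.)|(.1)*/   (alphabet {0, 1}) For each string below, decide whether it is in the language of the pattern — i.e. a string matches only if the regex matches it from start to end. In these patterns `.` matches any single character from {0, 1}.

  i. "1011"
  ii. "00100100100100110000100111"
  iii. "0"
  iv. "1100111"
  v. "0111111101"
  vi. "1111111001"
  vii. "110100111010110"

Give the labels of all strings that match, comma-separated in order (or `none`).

iii, v

i → no match
ii → no match
iii → match
iv → no match
v → match
vi → no match
vii → no match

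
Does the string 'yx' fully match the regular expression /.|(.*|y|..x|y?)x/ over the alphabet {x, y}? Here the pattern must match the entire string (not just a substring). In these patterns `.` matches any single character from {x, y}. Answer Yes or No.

Yes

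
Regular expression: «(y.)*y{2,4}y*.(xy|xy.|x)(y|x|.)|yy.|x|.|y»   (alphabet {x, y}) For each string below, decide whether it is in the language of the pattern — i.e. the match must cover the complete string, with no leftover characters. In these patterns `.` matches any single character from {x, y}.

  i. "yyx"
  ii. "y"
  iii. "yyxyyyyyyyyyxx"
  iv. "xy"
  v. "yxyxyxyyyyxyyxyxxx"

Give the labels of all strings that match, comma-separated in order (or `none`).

i, ii

i → match
ii → match
iii → no match
iv → no match
v → no match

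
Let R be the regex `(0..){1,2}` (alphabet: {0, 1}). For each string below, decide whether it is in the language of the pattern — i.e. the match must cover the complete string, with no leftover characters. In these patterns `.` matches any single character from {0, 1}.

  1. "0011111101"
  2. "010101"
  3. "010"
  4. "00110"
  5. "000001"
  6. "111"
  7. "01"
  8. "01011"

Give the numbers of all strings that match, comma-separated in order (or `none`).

3, 5

1 → no match
2 → no match
3 → match
4 → no match
5 → match
6 → no match — must start with "0"
7 → no match
8 → no match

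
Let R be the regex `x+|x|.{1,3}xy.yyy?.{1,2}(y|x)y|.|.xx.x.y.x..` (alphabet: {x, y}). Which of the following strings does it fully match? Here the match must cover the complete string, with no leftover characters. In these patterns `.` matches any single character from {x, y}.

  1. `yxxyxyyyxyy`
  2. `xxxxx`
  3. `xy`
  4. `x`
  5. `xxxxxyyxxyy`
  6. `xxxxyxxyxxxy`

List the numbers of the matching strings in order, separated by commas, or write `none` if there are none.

1 → match
2 → match
3 → no match
4 → match
5 → match
6 → no match

1, 2, 4, 5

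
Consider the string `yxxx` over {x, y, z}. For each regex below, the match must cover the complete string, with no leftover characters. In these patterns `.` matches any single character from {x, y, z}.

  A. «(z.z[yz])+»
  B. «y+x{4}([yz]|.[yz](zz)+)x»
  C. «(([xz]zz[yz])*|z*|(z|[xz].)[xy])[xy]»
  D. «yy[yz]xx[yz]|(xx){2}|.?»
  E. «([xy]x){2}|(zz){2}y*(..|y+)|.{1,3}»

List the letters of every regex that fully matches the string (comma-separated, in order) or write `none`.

A → no match — must start with `z`
B → no match
C → no match
D → no match
E → match

E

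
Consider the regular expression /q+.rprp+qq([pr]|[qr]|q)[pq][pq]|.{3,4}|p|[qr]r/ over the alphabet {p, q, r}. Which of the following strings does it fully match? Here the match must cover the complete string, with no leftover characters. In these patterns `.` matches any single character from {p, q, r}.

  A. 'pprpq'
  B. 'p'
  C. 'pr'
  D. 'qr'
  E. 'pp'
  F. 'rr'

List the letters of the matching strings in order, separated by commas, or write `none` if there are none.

B, D, F

A. 'pprpq' → no match
B. 'p' → match
C. 'pr' → no match
D. 'qr' → match
E. 'pp' → no match
F. 'rr' → match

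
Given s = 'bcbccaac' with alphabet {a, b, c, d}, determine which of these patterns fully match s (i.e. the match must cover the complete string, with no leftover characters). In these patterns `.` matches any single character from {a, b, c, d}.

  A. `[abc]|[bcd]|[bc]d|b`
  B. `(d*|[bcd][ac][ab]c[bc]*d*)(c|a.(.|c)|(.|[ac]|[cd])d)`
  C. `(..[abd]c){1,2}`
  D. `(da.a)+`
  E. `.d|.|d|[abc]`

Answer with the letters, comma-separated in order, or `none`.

B, C

A → no match
B → match
C → match
D → no match — must start with 'da'
E → no match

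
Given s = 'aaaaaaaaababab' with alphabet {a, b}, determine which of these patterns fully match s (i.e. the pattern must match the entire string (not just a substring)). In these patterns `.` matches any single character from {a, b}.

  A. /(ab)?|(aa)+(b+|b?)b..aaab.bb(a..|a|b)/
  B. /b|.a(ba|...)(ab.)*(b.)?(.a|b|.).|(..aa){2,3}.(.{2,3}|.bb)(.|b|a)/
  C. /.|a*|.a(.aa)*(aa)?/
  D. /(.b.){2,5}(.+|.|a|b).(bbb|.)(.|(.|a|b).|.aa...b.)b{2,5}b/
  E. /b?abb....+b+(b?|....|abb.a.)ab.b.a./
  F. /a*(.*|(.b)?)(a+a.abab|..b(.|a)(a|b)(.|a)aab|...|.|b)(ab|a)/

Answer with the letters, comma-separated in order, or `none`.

F

A → no match
B → no match
C → no match
D → no match — must end with 'bb'
E → no match
F → match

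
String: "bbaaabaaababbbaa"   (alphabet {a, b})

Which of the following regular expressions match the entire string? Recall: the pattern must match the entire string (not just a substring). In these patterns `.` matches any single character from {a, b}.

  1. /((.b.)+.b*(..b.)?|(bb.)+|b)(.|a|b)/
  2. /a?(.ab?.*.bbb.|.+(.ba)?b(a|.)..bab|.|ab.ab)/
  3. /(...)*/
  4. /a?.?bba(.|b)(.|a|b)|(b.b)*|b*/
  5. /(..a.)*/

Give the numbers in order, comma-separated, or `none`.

1 → no match
2 → no match
3 → no match
4 → no match
5 → match

5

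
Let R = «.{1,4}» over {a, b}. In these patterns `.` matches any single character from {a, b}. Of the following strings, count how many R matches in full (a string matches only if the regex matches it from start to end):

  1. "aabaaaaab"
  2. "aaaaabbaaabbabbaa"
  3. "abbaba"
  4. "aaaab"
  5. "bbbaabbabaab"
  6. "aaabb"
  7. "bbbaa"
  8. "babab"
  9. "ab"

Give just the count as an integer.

1. "aabaaaaab" → no match
2 → no match
3. "abbaba" → no match
4. "aaaab" → no match
5. "bbbaabbabaab" → no match
6. "aaabb" → no match
7. "bbbaa" → no match
8. "babab" → no match
9. "ab" → match
Total matched: 1

1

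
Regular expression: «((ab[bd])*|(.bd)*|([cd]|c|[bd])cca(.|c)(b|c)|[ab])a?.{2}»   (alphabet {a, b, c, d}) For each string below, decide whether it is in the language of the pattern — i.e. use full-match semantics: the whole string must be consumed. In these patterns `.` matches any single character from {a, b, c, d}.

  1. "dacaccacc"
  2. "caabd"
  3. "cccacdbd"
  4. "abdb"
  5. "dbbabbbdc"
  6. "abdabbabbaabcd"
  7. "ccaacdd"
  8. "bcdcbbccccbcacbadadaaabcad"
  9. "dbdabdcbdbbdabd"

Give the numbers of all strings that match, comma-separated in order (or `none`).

1. "dacaccacc" → no match
2. "caabd" → no match
3. "cccacdbd" → no match
4. "abdb" → no match
5. "dbbabbbdc" → no match
6 → no match
7. "ccaacdd" → no match
8 → no match
9 → match

9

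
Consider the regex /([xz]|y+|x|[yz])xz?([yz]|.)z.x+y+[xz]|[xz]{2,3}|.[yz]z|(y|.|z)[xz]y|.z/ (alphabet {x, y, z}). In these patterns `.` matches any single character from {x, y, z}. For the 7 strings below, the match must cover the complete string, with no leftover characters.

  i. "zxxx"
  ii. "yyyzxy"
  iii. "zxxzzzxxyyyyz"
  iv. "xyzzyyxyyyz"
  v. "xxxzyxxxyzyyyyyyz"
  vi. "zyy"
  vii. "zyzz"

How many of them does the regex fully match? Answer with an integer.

i → no match
ii → no match
iii → no match
iv → no match
v → no match
vi → no match
vii → no match
Total matched: 0

0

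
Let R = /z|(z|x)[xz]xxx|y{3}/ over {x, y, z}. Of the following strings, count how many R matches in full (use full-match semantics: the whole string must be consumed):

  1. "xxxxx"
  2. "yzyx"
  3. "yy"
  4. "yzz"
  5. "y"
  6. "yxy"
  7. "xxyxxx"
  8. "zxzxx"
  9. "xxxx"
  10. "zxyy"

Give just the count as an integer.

1

1 → match
2 → no match
3 → no match
4 → no match
5 → no match
6 → no match
7 → no match
8 → no match
9 → no match
10 → no match
Total matched: 1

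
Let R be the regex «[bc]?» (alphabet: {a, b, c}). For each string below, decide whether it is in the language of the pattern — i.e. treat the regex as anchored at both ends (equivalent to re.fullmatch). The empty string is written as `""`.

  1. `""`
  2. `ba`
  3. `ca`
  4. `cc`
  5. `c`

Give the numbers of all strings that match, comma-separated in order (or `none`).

1, 5

1. `""` → match
2. `ba` → no match
3. `ca` → no match
4. `cc` → no match
5. `c` → match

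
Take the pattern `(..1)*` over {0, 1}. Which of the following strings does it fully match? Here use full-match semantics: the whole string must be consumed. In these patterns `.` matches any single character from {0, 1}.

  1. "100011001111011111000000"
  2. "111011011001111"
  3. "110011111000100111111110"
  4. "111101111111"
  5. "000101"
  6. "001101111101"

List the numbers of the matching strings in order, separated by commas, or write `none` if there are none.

2, 4, 6

1 → no match
2 → match
3 → no match
4. "111101111111" → match
5. "000101" → no match
6. "001101111101" → match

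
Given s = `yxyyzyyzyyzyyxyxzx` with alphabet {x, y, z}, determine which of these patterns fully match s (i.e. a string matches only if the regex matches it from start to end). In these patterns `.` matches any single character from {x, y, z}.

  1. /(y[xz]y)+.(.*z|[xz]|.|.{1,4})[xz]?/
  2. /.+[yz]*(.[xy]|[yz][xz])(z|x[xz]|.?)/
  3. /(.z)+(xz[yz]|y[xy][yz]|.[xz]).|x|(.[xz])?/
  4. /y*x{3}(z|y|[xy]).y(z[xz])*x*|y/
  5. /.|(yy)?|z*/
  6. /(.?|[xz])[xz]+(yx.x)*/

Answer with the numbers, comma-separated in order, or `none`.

1, 2

1 → match
2 → match
3 → no match
4 → no match
5 → no match
6 → no match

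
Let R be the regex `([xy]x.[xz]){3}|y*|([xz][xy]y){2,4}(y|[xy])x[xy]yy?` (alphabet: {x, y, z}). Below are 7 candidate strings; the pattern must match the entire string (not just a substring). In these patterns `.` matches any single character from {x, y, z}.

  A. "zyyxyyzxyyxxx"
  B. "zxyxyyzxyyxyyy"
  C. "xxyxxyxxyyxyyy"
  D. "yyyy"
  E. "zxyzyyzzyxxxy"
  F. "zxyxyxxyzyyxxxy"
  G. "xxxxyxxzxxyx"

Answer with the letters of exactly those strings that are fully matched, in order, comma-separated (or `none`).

A → no match
B → match
C → match
D → match
E → no match
F → no match
G → match

B, C, D, G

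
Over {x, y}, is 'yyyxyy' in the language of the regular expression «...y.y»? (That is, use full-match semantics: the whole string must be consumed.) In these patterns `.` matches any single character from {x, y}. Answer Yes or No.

No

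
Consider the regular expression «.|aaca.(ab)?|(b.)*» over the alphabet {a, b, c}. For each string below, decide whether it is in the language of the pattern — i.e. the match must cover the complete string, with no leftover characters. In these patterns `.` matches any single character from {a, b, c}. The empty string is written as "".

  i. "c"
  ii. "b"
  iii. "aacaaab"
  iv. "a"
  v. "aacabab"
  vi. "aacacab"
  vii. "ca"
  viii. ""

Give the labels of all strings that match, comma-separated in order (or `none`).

i → match
ii → match
iii → match
iv → match
v → match
vi → match
vii → no match
viii → match

i, ii, iii, iv, v, vi, viii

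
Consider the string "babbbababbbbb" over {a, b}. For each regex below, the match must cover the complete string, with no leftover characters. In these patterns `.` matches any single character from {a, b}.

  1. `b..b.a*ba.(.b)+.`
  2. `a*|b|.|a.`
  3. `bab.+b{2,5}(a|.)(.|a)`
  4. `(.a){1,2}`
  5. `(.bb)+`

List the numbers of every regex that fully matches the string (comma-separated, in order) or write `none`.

1 → no match
2 → no match
3 → match
4 → no match — must end with "a"
5 → no match

3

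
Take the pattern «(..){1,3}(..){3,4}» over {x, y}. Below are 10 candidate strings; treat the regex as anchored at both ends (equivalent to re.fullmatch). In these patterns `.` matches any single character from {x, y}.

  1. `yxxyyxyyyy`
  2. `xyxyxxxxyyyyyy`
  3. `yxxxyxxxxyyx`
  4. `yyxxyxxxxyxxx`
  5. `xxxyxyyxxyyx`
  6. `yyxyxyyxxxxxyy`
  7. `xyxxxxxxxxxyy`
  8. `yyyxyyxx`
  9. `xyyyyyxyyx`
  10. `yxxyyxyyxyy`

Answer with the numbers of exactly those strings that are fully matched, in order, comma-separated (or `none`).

1 → match
2 → match
3 → match
4 → no match
5 → match
6 → match
7 → no match
8 → match
9 → match
10 → no match

1, 2, 3, 5, 6, 8, 9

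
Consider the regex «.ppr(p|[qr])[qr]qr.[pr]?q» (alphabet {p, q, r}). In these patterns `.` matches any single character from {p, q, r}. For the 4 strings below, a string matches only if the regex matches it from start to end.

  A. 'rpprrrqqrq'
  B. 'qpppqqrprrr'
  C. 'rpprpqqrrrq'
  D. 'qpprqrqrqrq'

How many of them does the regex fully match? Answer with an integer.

A → no match
B → no match — must end with 'q'
C → match
D → match
Total matched: 2

2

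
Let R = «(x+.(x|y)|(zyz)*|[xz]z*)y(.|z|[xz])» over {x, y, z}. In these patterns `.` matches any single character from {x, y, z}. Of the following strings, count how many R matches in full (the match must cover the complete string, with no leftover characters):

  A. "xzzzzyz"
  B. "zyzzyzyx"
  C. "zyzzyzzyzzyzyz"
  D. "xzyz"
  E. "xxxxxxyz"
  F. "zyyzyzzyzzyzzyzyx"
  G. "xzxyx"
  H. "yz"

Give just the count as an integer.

7

A → match
B → match
C → match
D → match
E → match
F → no match
G → match
H → match
Total matched: 7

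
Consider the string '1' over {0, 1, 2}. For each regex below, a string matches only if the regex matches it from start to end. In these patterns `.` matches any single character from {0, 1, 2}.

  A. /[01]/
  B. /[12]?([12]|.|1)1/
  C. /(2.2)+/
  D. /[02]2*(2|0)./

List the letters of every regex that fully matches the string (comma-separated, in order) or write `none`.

A

A → match
B → no match
C → no match — must start with '2'
D → no match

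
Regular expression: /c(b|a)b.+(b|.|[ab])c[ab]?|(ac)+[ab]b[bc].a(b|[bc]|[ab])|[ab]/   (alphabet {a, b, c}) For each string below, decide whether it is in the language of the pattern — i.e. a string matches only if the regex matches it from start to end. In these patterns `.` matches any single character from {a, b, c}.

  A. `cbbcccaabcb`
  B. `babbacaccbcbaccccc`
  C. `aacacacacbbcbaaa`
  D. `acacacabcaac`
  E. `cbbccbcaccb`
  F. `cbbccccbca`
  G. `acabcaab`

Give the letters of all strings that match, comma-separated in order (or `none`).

A, D, E, F, G

A → match
B → no match
C → no match
D → match
E → match
F → match
G → match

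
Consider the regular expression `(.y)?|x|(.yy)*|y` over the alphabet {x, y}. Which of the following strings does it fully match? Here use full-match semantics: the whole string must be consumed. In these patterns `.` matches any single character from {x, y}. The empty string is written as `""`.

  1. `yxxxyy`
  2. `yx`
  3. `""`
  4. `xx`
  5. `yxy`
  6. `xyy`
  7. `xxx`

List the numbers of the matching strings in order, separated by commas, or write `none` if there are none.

1 → no match
2 → no match
3 → match
4 → no match
5 → no match
6 → match
7 → no match

3, 6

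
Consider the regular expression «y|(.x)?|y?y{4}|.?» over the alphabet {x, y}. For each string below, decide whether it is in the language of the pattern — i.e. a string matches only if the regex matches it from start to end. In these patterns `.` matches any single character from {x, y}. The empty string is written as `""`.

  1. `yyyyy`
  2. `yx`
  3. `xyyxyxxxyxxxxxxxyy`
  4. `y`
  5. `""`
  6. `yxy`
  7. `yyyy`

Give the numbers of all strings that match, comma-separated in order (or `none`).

1 → match
2 → match
3 → no match
4 → match
5 → match
6 → no match
7 → match

1, 2, 4, 5, 7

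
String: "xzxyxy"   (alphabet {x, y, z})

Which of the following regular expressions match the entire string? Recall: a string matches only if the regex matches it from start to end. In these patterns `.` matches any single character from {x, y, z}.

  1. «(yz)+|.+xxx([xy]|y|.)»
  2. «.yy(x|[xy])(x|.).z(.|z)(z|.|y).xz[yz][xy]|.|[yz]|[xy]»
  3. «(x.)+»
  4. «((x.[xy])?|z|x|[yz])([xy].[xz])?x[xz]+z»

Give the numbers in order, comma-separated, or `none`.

1 → no match
2 → no match
3 → match
4 → no match — must end with "z"

3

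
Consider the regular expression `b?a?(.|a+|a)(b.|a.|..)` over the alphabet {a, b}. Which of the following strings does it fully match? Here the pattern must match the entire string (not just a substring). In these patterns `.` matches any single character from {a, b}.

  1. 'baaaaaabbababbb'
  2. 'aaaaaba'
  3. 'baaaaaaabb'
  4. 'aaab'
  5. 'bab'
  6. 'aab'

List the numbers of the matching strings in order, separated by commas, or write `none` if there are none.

2, 3, 4, 5, 6

1 → no match
2. 'aaaaaba' → match
3. 'baaaaaaabb' → match
4. 'aaab' → match
5. 'bab' → match
6. 'aab' → match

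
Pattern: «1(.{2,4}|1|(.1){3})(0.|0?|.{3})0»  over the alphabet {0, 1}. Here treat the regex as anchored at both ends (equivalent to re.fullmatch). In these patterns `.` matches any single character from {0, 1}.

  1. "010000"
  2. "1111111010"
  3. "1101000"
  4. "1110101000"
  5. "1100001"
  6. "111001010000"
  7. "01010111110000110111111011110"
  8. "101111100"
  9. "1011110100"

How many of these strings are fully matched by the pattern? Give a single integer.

4

1. "010000" → no match — must start with "1"
2. "1111111010" → match
3. "1101000" → match
4. "1110101000" → match
5. "1100001" → no match — must end with "0"
6. "111001010000" → no match
7 → no match — must start with "1"
8. "101111100" → match
9. "1011110100" → no match
Total matched: 4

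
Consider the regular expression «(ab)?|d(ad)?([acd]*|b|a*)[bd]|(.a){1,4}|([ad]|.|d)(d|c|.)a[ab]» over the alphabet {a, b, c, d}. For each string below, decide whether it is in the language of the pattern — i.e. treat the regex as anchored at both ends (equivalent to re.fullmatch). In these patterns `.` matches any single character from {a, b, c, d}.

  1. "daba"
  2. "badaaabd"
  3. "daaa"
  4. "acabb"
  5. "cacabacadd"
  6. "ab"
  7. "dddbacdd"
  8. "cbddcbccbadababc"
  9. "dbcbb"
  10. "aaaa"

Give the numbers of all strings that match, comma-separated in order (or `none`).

1, 3, 6, 10

1 → match
2 → no match
3 → match
4 → no match
5 → no match
6 → match
7 → no match
8 → no match
9 → no match
10 → match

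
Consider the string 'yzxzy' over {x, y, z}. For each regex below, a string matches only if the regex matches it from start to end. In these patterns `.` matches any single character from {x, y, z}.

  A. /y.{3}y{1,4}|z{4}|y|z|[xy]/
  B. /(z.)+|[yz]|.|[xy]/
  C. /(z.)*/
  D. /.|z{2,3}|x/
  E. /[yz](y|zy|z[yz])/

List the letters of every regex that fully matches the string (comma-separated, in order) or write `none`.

A → match
B → no match
C → no match
D → no match
E → no match

A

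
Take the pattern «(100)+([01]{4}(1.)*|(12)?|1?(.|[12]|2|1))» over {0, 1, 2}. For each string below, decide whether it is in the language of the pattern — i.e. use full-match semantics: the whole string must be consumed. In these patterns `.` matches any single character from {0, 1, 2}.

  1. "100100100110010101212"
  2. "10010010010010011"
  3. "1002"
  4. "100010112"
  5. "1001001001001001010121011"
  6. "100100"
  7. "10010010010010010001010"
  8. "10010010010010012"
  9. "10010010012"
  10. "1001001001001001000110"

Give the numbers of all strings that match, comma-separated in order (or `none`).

1 → match
2 → match
3 → match
4 → match
5 → match
6 → match
7 → match
8 → match
9 → match
10 → match

1, 2, 3, 4, 5, 6, 7, 8, 9, 10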